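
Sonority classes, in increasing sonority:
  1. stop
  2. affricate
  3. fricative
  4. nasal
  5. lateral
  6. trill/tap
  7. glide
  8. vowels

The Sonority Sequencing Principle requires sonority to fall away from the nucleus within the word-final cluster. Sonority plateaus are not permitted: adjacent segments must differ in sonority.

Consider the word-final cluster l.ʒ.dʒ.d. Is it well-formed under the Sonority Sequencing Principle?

/l/ is a lateral (sonority 5).
/ʒ/ is a fricative (sonority 3).
/dʒ/ is an affricate (sonority 2).
/d/ is a stop (sonority 1).
The profile 5-3-2-1 strictly falls, so the word-final cluster satisfies the SSP.

yes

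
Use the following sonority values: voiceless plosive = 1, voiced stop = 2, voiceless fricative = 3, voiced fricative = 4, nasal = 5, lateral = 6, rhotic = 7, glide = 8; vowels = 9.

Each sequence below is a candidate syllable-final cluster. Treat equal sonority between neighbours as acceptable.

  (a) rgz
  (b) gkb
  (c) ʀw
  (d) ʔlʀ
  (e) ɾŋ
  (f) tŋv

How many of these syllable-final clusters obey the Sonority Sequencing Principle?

1

(a) 7-2-4 → violates
(b) 2-1-2 → violates
(c) 7-8 → violates
(d) 1-6-7 → violates
(e) 7-5 → obeys
(f) 1-5-4 → violates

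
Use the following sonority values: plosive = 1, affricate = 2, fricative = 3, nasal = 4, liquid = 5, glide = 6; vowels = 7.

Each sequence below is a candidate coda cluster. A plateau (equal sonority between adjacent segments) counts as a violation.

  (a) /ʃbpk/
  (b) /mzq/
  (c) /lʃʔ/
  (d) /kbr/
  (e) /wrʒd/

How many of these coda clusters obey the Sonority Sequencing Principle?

3

(a) 3-1-1-1 → violates
(b) 4-3-1 → obeys
(c) 5-3-1 → obeys
(d) 1-1-5 → violates
(e) 6-5-3-1 → obeys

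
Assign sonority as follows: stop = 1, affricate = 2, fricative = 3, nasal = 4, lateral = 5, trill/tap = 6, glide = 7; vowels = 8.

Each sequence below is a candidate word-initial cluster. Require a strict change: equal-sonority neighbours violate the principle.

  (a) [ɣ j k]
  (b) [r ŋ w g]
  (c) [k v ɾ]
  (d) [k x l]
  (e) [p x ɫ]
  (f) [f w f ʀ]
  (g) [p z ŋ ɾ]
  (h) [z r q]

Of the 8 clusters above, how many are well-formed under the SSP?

(a) 3-7-1 → violates
(b) 6-4-7-1 → violates
(c) 1-3-6 → obeys
(d) 1-3-5 → obeys
(e) 1-3-5 → obeys
(f) 3-7-3-6 → violates
(g) 1-3-4-6 → obeys
(h) 3-6-1 → violates

4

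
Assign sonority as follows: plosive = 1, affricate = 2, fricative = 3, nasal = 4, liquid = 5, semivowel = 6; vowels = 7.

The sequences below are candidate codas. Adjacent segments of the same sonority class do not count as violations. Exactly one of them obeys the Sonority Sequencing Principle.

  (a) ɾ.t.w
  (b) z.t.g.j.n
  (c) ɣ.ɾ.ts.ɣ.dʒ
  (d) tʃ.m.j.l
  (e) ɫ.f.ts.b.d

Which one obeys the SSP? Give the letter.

(a) ɾ.t.w: profile 5-1-6 — violates.
(b) z.t.g.j.n: profile 3-1-1-6-4 — violates.
(c) ɣ.ɾ.ts.ɣ.dʒ: profile 3-5-2-3-2 — violates.
(d) tʃ.m.j.l: profile 2-4-6-5 — violates.
(e) ɫ.f.ts.b.d: profile 5-3-2-1-1 — obeys.

e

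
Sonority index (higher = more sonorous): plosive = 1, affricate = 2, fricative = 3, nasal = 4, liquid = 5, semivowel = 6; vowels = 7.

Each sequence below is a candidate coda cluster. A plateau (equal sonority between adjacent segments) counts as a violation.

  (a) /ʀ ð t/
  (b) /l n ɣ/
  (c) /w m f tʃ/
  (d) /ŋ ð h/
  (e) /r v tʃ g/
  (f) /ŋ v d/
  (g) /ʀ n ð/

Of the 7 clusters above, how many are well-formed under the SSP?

(a) sonority 5-3-1: well-formed.
(b) sonority 5-4-3: well-formed.
(c) sonority 6-4-3-2: well-formed.
(d) sonority 4-3-3: ill-formed.
(e) sonority 5-3-2-1: well-formed.
(f) sonority 4-3-1: well-formed.
(g) sonority 5-4-3: well-formed.

6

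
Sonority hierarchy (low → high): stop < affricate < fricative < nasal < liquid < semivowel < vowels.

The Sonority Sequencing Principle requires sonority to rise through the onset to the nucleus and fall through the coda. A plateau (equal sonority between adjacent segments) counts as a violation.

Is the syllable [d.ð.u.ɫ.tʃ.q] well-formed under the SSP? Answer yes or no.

yes

Onset: /d/ is a stop (sonority 1), /ð/ is a fricative (sonority 3); then the nucleus /u/ (sonority 7).
Onset profile 1-3-7 — rises to the nucleus.
Coda: /ɫ/ is a liquid (sonority 5), /tʃ/ is an affricate (sonority 2), /q/ is a stop (sonority 1).
Coda profile 7-5-2-1 — falls from the nucleus.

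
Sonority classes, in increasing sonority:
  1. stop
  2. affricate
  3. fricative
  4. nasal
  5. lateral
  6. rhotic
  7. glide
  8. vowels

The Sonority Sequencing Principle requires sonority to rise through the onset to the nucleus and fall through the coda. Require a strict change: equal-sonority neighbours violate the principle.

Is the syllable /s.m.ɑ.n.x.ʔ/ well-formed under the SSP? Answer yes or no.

Onset: /s/ is a fricative (sonority 3), /m/ is a nasal (sonority 4); then the nucleus /ɑ/ (sonority 8).
Onset profile 3-4-8 — rises to the nucleus.
Coda: /n/ is a nasal (sonority 4), /x/ is a fricative (sonority 3), /ʔ/ is a stop (sonority 1).
Coda profile 8-4-3-1 — falls from the nucleus.

yes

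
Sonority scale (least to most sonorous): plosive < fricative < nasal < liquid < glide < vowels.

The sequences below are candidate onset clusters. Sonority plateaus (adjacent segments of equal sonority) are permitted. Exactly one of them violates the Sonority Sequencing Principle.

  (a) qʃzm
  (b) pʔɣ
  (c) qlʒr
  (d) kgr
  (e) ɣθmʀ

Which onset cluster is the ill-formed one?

c

(a) sonority 1-2-2-3: well-formed.
(b) sonority 1-1-2: well-formed.
(c) sonority 1-4-2-4: ill-formed.
(d) sonority 1-1-4: well-formed.
(e) sonority 2-2-3-4: well-formed.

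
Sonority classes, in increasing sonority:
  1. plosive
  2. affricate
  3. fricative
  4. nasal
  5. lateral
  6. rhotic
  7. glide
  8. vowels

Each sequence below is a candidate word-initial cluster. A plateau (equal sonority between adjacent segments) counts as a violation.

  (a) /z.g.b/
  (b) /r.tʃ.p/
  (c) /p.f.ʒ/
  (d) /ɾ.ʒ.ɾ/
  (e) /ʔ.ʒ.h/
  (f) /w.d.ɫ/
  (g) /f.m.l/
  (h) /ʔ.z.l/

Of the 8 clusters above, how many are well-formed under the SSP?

2

(a) /z.g.b/: profile 3-1-1 — violates.
(b) /r.tʃ.p/: profile 6-2-1 — violates.
(c) /p.f.ʒ/: profile 1-3-3 — violates.
(d) /ɾ.ʒ.ɾ/: profile 6-3-6 — violates.
(e) /ʔ.ʒ.h/: profile 1-3-3 — violates.
(f) /w.d.ɫ/: profile 7-1-5 — violates.
(g) /f.m.l/: profile 3-4-5 — obeys.
(h) /ʔ.z.l/: profile 1-3-5 — obeys.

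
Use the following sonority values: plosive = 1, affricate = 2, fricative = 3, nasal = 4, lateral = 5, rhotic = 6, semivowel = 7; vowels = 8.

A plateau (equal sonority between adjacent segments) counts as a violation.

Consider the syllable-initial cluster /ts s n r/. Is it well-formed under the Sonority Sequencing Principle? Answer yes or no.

yes

/ts/ — affricate, sonority 2.
/s/ — fricative, sonority 3.
/n/ — nasal, sonority 4.
/r/ — rhotic, sonority 6.
The profile 2-3-4-6 strictly rises, so the syllable-initial cluster satisfies the SSP.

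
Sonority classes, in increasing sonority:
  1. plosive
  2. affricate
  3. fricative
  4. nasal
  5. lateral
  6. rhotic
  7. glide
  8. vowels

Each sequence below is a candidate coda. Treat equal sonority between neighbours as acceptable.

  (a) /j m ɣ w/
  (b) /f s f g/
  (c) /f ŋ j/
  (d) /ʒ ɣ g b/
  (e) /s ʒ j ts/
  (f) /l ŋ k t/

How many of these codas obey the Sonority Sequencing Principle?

3

(a) /j m ɣ w/: profile 7-4-3-7 — violates.
(b) /f s f g/: profile 3-3-3-1 — obeys.
(c) /f ŋ j/: profile 3-4-7 — violates.
(d) /ʒ ɣ g b/: profile 3-3-1-1 — obeys.
(e) /s ʒ j ts/: profile 3-3-7-2 — violates.
(f) /l ŋ k t/: profile 5-4-1-1 — obeys.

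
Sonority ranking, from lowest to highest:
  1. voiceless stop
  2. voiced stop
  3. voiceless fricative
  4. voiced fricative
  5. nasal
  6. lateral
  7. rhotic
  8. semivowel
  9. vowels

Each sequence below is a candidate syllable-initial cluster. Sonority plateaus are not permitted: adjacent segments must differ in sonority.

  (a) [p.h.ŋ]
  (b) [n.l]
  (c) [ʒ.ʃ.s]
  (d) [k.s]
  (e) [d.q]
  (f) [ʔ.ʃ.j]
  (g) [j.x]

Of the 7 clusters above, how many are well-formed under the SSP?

(a) [p.h.ŋ]: profile 1-3-5 — obeys.
(b) [n.l]: profile 5-6 — obeys.
(c) [ʒ.ʃ.s]: profile 4-3-3 — violates.
(d) [k.s]: profile 1-3 — obeys.
(e) [d.q]: profile 2-1 — violates.
(f) [ʔ.ʃ.j]: profile 1-3-8 — obeys.
(g) [j.x]: profile 8-3 — violates.

4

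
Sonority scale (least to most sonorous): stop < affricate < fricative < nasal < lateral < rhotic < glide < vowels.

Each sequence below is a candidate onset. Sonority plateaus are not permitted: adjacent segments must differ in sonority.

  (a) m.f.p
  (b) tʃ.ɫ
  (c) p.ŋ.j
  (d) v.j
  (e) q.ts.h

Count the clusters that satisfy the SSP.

4

(a) 4-3-1 → violates
(b) 2-5 → obeys
(c) 1-4-7 → obeys
(d) 3-7 → obeys
(e) 1-2-3 → obeys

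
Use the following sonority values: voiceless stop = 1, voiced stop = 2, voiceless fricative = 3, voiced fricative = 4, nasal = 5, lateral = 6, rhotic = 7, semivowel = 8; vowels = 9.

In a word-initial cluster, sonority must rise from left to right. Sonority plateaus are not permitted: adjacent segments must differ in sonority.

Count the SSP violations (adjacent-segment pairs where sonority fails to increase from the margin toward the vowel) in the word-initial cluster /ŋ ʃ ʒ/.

/ŋ/ — nasal, sonority 5.
/ʃ/ — voiceless fricative, sonority 3.
/ʒ/ — voiced fricative, sonority 4.
/ŋ/→/ʃ/: 5→3 (does not rise) — violation.
/ʃ/→/ʒ/: 3→4 (rises) — ok.

1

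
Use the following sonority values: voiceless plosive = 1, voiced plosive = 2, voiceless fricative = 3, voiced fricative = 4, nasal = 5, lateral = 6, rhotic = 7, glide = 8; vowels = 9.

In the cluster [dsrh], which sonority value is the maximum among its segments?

7

/d/ — voiced plosive, sonority 2.
/s/ — voiceless fricative, sonority 3.
/r/ — rhotic, sonority 7.
/h/ — voiceless fricative, sonority 3.
The maximum is 7.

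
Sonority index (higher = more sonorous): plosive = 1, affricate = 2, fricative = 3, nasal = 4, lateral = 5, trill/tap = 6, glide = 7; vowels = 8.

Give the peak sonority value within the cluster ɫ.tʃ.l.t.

/ɫ/: lateral = 5.
/tʃ/: affricate = 2.
/l/: lateral = 5.
/t/: plosive = 1.
The maximum is 5.

5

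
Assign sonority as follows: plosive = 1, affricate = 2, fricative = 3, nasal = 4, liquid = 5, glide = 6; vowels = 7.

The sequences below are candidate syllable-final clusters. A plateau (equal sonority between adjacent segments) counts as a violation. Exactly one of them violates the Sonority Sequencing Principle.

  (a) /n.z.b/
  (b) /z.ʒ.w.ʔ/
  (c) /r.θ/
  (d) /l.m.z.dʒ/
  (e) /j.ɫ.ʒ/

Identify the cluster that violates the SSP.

b

(a) /n.z.b/: profile 4-3-1 — obeys.
(b) /z.ʒ.w.ʔ/: profile 3-3-6-1 — violates.
(c) /r.θ/: profile 5-3 — obeys.
(d) /l.m.z.dʒ/: profile 5-4-3-2 — obeys.
(e) /j.ɫ.ʒ/: profile 6-5-3 — obeys.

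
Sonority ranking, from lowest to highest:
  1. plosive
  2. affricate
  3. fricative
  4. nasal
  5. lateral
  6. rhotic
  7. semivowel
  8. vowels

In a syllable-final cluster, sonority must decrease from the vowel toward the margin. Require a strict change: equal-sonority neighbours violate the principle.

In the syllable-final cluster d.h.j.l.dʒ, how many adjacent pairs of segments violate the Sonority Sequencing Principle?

/d/ is a plosive (sonority 1).
/h/ is a fricative (sonority 3).
/j/ is a semivowel (sonority 7).
/l/ is a lateral (sonority 5).
/dʒ/ is an affricate (sonority 2).
/d/→/h/: 1→3 (does not fall) — violation.
/h/→/j/: 3→7 (does not fall) — violation.
/j/→/l/: 7→5 (falls) — ok.
/l/→/dʒ/: 5→2 (falls) — ok.

2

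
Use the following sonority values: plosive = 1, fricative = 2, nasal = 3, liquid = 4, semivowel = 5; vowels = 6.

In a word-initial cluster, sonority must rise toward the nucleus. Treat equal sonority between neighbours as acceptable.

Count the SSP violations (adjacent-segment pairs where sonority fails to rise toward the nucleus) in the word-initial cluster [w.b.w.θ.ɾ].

/w/: semivowel = 5.
/b/: plosive = 1.
/w/: semivowel = 5.
/θ/: fricative = 2.
/ɾ/: liquid = 4.
/w/→/b/: 5→1 (does not rise) — violation.
/b/→/w/: 1→5 (rises) — ok.
/w/→/θ/: 5→2 (does not rise) — violation.
/θ/→/ɾ/: 2→4 (rises) — ok.

2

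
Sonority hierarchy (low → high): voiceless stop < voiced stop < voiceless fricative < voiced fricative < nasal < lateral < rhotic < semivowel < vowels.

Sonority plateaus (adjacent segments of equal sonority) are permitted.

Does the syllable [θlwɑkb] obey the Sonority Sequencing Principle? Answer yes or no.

no

Onset: /θ/ is a voiceless fricative (sonority 3), /l/ is a lateral (sonority 6), /w/ is a semivowel (sonority 8); then the nucleus /ɑ/ (sonority 9).
Onset profile 3-6-8-9 — rises to the nucleus.
Coda: /k/ is a voiceless stop (sonority 1), /b/ is a voiced stop (sonority 2).
Coda profile 9-1-2 — does not fall throughout.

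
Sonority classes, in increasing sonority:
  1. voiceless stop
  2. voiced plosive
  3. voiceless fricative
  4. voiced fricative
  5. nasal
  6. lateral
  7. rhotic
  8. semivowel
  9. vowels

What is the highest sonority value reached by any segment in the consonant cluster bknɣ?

5

/b/ — voiced plosive, sonority 2.
/k/ — voiceless stop, sonority 1.
/n/ — nasal, sonority 5.
/ɣ/ — voiced fricative, sonority 4.
The maximum is 5.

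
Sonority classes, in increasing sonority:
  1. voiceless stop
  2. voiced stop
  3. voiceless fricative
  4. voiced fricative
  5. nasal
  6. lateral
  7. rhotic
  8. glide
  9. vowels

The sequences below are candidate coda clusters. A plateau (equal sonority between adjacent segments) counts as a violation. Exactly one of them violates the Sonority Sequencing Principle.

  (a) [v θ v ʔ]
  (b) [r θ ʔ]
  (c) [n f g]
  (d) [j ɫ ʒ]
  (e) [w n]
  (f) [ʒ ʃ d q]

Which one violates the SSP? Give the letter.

(a) [v θ v ʔ]: profile 4-3-4-1 — violates.
(b) [r θ ʔ]: profile 7-3-1 — obeys.
(c) [n f g]: profile 5-3-2 — obeys.
(d) [j ɫ ʒ]: profile 8-6-4 — obeys.
(e) [w n]: profile 8-5 — obeys.
(f) [ʒ ʃ d q]: profile 4-3-2-1 — obeys.

a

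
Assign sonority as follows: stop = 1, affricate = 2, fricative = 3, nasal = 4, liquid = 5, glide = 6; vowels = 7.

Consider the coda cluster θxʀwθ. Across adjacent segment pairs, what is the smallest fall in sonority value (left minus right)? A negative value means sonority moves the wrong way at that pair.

/θ/ — fricative, sonority 3.
/x/ — fricative, sonority 3.
/ʀ/ — liquid, sonority 5.
/w/ — glide, sonority 6.
/θ/ — fricative, sonority 3.
/θ/→/x/: change +0.
/x/→/ʀ/: change -2.
/ʀ/→/w/: change -1.
/w/→/θ/: change +3.
Minimum = -2.

-2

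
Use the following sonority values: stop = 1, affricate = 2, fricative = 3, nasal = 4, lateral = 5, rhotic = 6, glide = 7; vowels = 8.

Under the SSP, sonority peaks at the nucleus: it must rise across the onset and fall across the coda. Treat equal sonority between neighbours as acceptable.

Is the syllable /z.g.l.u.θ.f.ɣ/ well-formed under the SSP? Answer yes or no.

no

Onset: /z/ is a fricative (sonority 3), /g/ is a stop (sonority 1), /l/ is a lateral (sonority 5); then the nucleus /u/ (sonority 8).
Onset profile 3-1-5-8 — does not rise throughout.
Coda: /θ/ is a fricative (sonority 3), /f/ is a fricative (sonority 3), /ɣ/ is a fricative (sonority 3).
Coda profile 8-3-3-3 — falls from the nucleus.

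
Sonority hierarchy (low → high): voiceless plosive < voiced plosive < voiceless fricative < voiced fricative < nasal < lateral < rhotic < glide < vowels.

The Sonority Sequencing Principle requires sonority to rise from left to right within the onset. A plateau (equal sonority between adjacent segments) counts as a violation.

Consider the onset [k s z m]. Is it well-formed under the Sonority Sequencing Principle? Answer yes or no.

yes

/k/ — voiceless plosive, sonority 1.
/s/ — voiceless fricative, sonority 3.
/z/ — voiced fricative, sonority 4.
/m/ — nasal, sonority 5.
The profile 1-3-4-5 strictly rises, so the onset satisfies the SSP.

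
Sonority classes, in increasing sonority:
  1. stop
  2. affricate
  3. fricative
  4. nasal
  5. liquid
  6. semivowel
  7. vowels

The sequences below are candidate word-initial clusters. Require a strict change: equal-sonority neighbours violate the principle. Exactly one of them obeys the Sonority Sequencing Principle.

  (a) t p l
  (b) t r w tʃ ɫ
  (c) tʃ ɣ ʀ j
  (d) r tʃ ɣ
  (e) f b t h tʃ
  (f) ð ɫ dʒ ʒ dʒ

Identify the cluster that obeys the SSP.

(a) t p l: profile 1-1-5 — violates.
(b) t r w tʃ ɫ: profile 1-5-6-2-5 — violates.
(c) tʃ ɣ ʀ j: profile 2-3-5-6 — obeys.
(d) r tʃ ɣ: profile 5-2-3 — violates.
(e) f b t h tʃ: profile 3-1-1-3-2 — violates.
(f) ð ɫ dʒ ʒ dʒ: profile 3-5-2-3-2 — violates.

c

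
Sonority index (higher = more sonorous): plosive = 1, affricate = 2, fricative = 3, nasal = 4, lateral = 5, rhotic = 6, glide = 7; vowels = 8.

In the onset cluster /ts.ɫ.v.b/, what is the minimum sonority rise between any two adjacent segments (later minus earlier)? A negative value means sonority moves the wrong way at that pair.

/ts/ is an affricate (sonority 2).
/ɫ/ is a lateral (sonority 5).
/v/ is a fricative (sonority 3).
/b/ is a plosive (sonority 1).
/ts/→/ɫ/: change +3.
/ɫ/→/v/: change -2.
/v/→/b/: change -2.
Minimum = -2.

-2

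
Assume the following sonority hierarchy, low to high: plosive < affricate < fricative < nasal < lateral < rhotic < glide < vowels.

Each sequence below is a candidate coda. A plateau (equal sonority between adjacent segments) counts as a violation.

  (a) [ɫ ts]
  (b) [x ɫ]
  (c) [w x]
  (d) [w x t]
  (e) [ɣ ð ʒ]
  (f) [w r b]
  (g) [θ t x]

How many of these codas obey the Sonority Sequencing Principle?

(a) [ɫ ts]: profile 5-2 — obeys.
(b) [x ɫ]: profile 3-5 — violates.
(c) [w x]: profile 7-3 — obeys.
(d) [w x t]: profile 7-3-1 — obeys.
(e) [ɣ ð ʒ]: profile 3-3-3 — violates.
(f) [w r b]: profile 7-6-1 — obeys.
(g) [θ t x]: profile 3-1-3 — violates.

4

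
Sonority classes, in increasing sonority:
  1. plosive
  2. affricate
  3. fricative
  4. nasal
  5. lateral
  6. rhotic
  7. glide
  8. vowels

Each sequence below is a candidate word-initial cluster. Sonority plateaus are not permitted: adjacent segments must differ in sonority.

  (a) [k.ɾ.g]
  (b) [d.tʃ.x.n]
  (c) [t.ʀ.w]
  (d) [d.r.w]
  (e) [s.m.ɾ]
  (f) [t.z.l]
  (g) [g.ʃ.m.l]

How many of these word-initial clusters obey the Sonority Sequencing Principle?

6

(a) [k.ɾ.g]: profile 1-6-1 — violates.
(b) [d.tʃ.x.n]: profile 1-2-3-4 — obeys.
(c) [t.ʀ.w]: profile 1-6-7 — obeys.
(d) [d.r.w]: profile 1-6-7 — obeys.
(e) [s.m.ɾ]: profile 3-4-6 — obeys.
(f) [t.z.l]: profile 1-3-5 — obeys.
(g) [g.ʃ.m.l]: profile 1-3-4-5 — obeys.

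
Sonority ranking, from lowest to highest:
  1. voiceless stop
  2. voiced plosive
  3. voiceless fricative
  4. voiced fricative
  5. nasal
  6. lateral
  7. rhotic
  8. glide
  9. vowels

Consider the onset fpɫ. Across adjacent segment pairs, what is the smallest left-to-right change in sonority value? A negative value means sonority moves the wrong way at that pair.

/f/: voiceless fricative = 3.
/p/: voiceless stop = 1.
/ɫ/: lateral = 6.
/f/→/p/: change -2.
/p/→/ɫ/: change +5.
Minimum = -2.

-2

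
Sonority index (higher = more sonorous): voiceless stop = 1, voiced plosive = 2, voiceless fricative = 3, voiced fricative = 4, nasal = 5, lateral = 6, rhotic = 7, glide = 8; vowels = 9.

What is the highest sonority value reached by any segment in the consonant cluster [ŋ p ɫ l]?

6

/ŋ/ — nasal, sonority 5.
/p/ — voiceless stop, sonority 1.
/ɫ/ — lateral, sonority 6.
/l/ — lateral, sonority 6.
The maximum is 6.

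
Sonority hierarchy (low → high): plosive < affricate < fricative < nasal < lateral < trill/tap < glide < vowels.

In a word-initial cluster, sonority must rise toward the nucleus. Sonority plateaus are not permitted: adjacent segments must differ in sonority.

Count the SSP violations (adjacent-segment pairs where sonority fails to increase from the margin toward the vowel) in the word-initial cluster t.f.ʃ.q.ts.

2

/t/: plosive = 1.
/f/: fricative = 3.
/ʃ/: fricative = 3.
/q/: plosive = 1.
/ts/: affricate = 2.
/t/→/f/: 1→3 (rises) — ok.
/f/→/ʃ/: 3→3 (plateau) — violation.
/ʃ/→/q/: 3→1 (does not rise) — violation.
/q/→/ts/: 1→2 (rises) — ok.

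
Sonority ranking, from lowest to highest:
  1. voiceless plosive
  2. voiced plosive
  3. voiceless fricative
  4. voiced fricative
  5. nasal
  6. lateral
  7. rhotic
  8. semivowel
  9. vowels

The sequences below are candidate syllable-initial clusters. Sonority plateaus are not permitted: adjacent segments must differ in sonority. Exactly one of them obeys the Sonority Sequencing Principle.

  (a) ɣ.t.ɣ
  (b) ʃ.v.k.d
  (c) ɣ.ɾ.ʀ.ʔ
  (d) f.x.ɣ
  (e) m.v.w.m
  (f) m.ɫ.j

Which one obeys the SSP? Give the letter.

f

(a) sonority 4-1-4: ill-formed.
(b) sonority 3-4-1-2: ill-formed.
(c) sonority 4-7-7-1: ill-formed.
(d) sonority 3-3-4: ill-formed.
(e) sonority 5-4-8-5: ill-formed.
(f) sonority 5-6-8: well-formed.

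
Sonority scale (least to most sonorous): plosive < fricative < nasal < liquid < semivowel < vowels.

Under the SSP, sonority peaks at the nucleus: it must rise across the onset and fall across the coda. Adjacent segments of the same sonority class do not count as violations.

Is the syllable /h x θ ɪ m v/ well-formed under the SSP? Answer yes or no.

Onset: /h/ is a fricative (sonority 2), /x/ is a fricative (sonority 2), /θ/ is a fricative (sonority 2); then the nucleus /ɪ/ (sonority 6).
Onset profile 2-2-2-6 — rises to the nucleus.
Coda: /m/ is a nasal (sonority 3), /v/ is a fricative (sonority 2).
Coda profile 6-3-2 — falls from the nucleus.

yes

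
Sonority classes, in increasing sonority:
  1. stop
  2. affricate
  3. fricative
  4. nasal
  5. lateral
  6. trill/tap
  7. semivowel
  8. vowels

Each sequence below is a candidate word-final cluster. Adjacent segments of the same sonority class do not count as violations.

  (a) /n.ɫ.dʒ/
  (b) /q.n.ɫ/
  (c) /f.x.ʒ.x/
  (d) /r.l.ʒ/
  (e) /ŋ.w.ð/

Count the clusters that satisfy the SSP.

2

(a) 4-5-2 → violates
(b) 1-4-5 → violates
(c) 3-3-3-3 → obeys
(d) 6-5-3 → obeys
(e) 4-7-3 → violates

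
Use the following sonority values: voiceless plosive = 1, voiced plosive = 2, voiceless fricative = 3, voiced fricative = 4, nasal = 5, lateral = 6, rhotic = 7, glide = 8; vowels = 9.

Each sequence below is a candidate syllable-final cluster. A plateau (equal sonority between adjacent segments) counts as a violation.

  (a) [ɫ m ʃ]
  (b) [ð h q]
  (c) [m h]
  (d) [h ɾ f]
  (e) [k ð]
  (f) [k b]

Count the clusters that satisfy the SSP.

3

(a) sonority 6-5-3: well-formed.
(b) sonority 4-3-1: well-formed.
(c) sonority 5-3: well-formed.
(d) sonority 3-7-3: ill-formed.
(e) sonority 1-4: ill-formed.
(f) sonority 1-2: ill-formed.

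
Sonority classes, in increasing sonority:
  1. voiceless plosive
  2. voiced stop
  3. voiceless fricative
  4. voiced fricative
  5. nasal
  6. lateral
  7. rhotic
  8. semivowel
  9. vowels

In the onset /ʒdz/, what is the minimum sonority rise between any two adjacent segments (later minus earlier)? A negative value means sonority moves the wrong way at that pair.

/ʒ/ is a voiced fricative (sonority 4).
/d/ is a voiced stop (sonority 2).
/z/ is a voiced fricative (sonority 4).
/ʒ/→/d/: change -2.
/d/→/z/: change +2.
Minimum = -2.

-2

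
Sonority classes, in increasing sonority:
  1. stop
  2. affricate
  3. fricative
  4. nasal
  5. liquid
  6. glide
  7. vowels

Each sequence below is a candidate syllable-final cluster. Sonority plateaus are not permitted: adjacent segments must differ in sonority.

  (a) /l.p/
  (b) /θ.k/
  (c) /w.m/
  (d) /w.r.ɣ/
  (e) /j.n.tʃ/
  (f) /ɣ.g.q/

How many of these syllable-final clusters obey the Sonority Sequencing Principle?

(a) 5-1 → obeys
(b) 3-1 → obeys
(c) 6-4 → obeys
(d) 6-5-3 → obeys
(e) 6-4-2 → obeys
(f) 3-1-1 → violates

5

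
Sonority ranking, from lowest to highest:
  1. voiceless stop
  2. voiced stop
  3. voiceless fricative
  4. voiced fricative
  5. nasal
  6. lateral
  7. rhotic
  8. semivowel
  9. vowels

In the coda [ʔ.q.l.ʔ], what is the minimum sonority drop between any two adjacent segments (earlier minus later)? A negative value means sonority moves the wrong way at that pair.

-5

/ʔ/ — voiceless stop, sonority 1.
/q/ — voiceless stop, sonority 1.
/l/ — lateral, sonority 6.
/ʔ/ — voiceless stop, sonority 1.
/ʔ/→/q/: change +0.
/q/→/l/: change -5.
/l/→/ʔ/: change +5.
Minimum = -5.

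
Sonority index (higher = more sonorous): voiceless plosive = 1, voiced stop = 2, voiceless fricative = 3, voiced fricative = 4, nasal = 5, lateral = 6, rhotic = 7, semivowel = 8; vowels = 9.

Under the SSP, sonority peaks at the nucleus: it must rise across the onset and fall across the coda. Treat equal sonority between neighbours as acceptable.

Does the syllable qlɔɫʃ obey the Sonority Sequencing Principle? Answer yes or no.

yes

Onset: /q/ is a voiceless plosive (sonority 1), /l/ is a lateral (sonority 6); then the nucleus /ɔ/ (sonority 9).
Onset profile 1-6-9 — rises to the nucleus.
Coda: /ɫ/ is a lateral (sonority 6), /ʃ/ is a voiceless fricative (sonority 3).
Coda profile 9-6-3 — falls from the nucleus.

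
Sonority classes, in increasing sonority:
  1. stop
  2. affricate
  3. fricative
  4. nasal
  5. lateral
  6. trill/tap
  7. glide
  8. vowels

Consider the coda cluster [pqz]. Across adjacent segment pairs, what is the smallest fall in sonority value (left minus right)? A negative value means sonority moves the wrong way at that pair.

-2

/p/: stop = 1.
/q/: stop = 1.
/z/: fricative = 3.
/p/→/q/: change +0.
/q/→/z/: change -2.
Minimum = -2.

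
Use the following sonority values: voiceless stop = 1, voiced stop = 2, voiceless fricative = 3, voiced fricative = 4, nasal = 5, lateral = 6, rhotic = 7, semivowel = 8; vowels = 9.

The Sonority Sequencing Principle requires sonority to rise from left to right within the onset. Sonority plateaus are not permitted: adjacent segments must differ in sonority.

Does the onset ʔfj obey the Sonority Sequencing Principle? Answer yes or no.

yes

/ʔ/ — voiceless stop, sonority 1.
/f/ — voiceless fricative, sonority 3.
/j/ — semivowel, sonority 8.
The profile 1-3-8 strictly rises, so the onset satisfies the SSP.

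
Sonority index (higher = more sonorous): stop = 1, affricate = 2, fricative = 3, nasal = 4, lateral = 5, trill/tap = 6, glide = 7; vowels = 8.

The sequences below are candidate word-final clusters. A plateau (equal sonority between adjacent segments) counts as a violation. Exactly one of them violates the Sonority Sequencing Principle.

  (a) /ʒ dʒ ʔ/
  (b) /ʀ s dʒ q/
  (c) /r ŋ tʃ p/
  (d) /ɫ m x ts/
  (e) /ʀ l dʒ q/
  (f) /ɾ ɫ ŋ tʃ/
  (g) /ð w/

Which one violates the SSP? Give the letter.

(a) sonority 3-2-1: well-formed.
(b) sonority 6-3-2-1: well-formed.
(c) sonority 6-4-2-1: well-formed.
(d) sonority 5-4-3-2: well-formed.
(e) sonority 6-5-2-1: well-formed.
(f) sonority 6-5-4-2: well-formed.
(g) sonority 3-7: ill-formed.

g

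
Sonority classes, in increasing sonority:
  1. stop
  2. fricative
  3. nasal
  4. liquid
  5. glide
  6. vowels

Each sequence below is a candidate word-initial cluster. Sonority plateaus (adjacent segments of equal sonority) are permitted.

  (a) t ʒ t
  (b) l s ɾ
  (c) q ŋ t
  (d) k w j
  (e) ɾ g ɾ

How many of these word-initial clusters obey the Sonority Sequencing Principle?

1

(a) sonority 1-2-1: ill-formed.
(b) sonority 4-2-4: ill-formed.
(c) sonority 1-3-1: ill-formed.
(d) sonority 1-5-5: well-formed.
(e) sonority 4-1-4: ill-formed.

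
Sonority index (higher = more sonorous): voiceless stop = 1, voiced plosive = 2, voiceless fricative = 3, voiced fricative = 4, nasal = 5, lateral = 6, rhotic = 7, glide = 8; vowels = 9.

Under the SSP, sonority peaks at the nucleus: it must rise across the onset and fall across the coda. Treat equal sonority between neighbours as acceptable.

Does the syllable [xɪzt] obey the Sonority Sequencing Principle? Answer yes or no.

yes

Onset: /x/ is a voiceless fricative (sonority 3); then the nucleus /ɪ/ (sonority 9).
Onset profile 3-9 — rises to the nucleus.
Coda: /z/ is a voiced fricative (sonority 4), /t/ is a voiceless stop (sonority 1).
Coda profile 9-4-1 — falls from the nucleus.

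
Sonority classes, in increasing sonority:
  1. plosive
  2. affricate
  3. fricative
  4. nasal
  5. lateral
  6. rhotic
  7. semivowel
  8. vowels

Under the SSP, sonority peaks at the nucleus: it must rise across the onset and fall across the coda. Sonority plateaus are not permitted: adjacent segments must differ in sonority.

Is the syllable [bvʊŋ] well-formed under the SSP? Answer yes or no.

yes

Onset: /b/ is a plosive (sonority 1), /v/ is a fricative (sonority 3); then the nucleus /ʊ/ (sonority 8).
Onset profile 1-3-8 — rises to the nucleus.
Coda: /ŋ/ is a nasal (sonority 4).
Coda profile 8-4 — falls from the nucleus.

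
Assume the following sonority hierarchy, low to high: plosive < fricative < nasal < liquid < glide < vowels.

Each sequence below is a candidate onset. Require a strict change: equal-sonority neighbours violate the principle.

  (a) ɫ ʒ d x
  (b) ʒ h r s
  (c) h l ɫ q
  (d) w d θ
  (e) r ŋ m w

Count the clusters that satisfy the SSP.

(a) sonority 4-2-1-2: ill-formed.
(b) sonority 2-2-4-2: ill-formed.
(c) sonority 2-4-4-1: ill-formed.
(d) sonority 5-1-2: ill-formed.
(e) sonority 4-3-3-5: ill-formed.

0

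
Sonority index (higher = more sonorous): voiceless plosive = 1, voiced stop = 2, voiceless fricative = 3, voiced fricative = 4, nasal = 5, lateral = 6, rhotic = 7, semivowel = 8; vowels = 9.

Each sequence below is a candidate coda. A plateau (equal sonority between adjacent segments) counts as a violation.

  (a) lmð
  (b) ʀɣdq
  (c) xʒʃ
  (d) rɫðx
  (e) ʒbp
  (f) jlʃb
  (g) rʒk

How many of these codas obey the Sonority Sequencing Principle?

6

(a) lmð: profile 6-5-4 — obeys.
(b) ʀɣdq: profile 7-4-2-1 — obeys.
(c) xʒʃ: profile 3-4-3 — violates.
(d) rɫðx: profile 7-6-4-3 — obeys.
(e) ʒbp: profile 4-2-1 — obeys.
(f) jlʃb: profile 8-6-3-2 — obeys.
(g) rʒk: profile 7-4-1 — obeys.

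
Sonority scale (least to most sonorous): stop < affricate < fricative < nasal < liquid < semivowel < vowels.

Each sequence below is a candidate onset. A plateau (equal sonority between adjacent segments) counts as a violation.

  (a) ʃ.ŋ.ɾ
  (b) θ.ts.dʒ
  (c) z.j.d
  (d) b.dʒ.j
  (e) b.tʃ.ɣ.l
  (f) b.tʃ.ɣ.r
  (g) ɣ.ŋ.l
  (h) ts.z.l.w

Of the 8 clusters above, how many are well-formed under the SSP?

6

(a) ʃ.ŋ.ɾ: profile 3-4-5 — obeys.
(b) θ.ts.dʒ: profile 3-2-2 — violates.
(c) z.j.d: profile 3-6-1 — violates.
(d) b.dʒ.j: profile 1-2-6 — obeys.
(e) b.tʃ.ɣ.l: profile 1-2-3-5 — obeys.
(f) b.tʃ.ɣ.r: profile 1-2-3-5 — obeys.
(g) ɣ.ŋ.l: profile 3-4-5 — obeys.
(h) ts.z.l.w: profile 2-3-5-6 — obeys.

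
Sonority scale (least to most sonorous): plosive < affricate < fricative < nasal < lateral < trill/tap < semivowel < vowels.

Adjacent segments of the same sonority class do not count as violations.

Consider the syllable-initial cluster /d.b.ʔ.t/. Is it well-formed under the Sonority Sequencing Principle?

/d/: plosive = 1.
/b/: plosive = 1.
/ʔ/: plosive = 1.
/t/: plosive = 1.
The profile 1-1-1-1 is non-decreasing (plateaus allowed), so the syllable-initial cluster satisfies the SSP.

yes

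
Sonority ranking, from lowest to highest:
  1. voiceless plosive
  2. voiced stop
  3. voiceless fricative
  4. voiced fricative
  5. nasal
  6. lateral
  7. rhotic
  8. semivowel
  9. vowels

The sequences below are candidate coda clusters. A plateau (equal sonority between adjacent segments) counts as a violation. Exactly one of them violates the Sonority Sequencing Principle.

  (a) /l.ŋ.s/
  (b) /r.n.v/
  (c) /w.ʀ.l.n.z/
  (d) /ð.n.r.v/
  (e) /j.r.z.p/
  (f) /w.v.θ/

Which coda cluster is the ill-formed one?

d

(a) sonority 6-5-3: well-formed.
(b) sonority 7-5-4: well-formed.
(c) sonority 8-7-6-5-4: well-formed.
(d) sonority 4-5-7-4: ill-formed.
(e) sonority 8-7-4-1: well-formed.
(f) sonority 8-4-3: well-formed.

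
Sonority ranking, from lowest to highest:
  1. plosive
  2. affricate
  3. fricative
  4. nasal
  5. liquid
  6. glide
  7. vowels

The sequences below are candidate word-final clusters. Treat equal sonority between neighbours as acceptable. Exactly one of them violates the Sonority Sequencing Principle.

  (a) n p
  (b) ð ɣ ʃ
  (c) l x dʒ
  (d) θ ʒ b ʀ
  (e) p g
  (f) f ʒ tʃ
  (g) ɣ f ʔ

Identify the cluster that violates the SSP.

d

(a) n p: profile 4-1 — obeys.
(b) ð ɣ ʃ: profile 3-3-3 — obeys.
(c) l x dʒ: profile 5-3-2 — obeys.
(d) θ ʒ b ʀ: profile 3-3-1-5 — violates.
(e) p g: profile 1-1 — obeys.
(f) f ʒ tʃ: profile 3-3-2 — obeys.
(g) ɣ f ʔ: profile 3-3-1 — obeys.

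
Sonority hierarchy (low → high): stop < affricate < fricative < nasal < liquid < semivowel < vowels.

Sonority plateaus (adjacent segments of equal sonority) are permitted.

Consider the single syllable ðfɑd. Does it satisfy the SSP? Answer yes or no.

Onset: /ð/ is a fricative (sonority 3), /f/ is a fricative (sonority 3); then the nucleus /ɑ/ (sonority 7).
Onset profile 3-3-7 — rises to the nucleus.
Coda: /d/ is a stop (sonority 1).
Coda profile 7-1 — falls from the nucleus.

yes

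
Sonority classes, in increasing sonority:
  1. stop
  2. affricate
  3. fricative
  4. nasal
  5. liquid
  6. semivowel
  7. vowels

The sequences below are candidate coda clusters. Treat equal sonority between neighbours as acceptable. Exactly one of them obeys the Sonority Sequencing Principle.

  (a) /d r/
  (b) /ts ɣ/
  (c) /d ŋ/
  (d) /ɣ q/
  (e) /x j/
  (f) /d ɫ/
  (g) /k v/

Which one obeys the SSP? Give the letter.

d

(a) sonority 1-5: ill-formed.
(b) sonority 2-3: ill-formed.
(c) sonority 1-4: ill-formed.
(d) sonority 3-1: well-formed.
(e) sonority 3-6: ill-formed.
(f) sonority 1-5: ill-formed.
(g) sonority 1-3: ill-formed.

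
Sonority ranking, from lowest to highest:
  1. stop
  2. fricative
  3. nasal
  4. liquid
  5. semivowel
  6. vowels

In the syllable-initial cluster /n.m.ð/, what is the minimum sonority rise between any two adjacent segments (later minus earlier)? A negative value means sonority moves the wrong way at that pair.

/n/ is a nasal (sonority 3).
/m/ is a nasal (sonority 3).
/ð/ is a fricative (sonority 2).
/n/→/m/: change +0.
/m/→/ð/: change -1.
Minimum = -1.

-1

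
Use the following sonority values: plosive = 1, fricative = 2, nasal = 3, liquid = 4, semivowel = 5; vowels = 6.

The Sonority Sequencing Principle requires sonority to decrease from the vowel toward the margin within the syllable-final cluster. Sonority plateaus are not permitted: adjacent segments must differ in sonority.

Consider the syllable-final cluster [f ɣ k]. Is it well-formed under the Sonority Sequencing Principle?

/f/: fricative = 2.
/ɣ/: fricative = 2.
/k/: plosive = 1.
The profile is 2-2-1. Between /f/ (2) and /ɣ/ (2) sonority does not fall, so the cluster violates the SSP.

no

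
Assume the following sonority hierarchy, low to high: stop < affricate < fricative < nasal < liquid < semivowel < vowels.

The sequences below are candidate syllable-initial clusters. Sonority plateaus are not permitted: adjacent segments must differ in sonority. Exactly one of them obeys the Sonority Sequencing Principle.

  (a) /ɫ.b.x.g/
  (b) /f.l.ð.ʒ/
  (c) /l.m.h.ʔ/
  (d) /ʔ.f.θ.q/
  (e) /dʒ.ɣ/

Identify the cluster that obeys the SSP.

e

(a) sonority 5-1-3-1: ill-formed.
(b) sonority 3-5-3-3: ill-formed.
(c) sonority 5-4-3-1: ill-formed.
(d) sonority 1-3-3-1: ill-formed.
(e) sonority 2-3: well-formed.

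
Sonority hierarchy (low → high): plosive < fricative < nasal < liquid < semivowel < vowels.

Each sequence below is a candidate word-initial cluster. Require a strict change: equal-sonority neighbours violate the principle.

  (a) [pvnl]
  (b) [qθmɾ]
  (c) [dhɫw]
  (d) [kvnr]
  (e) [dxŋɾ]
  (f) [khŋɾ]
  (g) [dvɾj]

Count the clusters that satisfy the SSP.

7

(a) [pvnl]: profile 1-2-3-4 — obeys.
(b) [qθmɾ]: profile 1-2-3-4 — obeys.
(c) [dhɫw]: profile 1-2-4-5 — obeys.
(d) [kvnr]: profile 1-2-3-4 — obeys.
(e) [dxŋɾ]: profile 1-2-3-4 — obeys.
(f) [khŋɾ]: profile 1-2-3-4 — obeys.
(g) [dvɾj]: profile 1-2-4-5 — obeys.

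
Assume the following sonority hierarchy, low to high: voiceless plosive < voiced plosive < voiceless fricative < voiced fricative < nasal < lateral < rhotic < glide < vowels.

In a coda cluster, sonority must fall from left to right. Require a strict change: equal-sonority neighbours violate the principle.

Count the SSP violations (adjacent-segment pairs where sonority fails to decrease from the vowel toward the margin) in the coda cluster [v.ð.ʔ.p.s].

3

/v/ — voiced fricative, sonority 4.
/ð/ — voiced fricative, sonority 4.
/ʔ/ — voiceless plosive, sonority 1.
/p/ — voiceless plosive, sonority 1.
/s/ — voiceless fricative, sonority 3.
/v/→/ð/: 4→4 (plateau) — violation.
/ð/→/ʔ/: 4→1 (falls) — ok.
/ʔ/→/p/: 1→1 (plateau) — violation.
/p/→/s/: 1→3 (does not fall) — violation.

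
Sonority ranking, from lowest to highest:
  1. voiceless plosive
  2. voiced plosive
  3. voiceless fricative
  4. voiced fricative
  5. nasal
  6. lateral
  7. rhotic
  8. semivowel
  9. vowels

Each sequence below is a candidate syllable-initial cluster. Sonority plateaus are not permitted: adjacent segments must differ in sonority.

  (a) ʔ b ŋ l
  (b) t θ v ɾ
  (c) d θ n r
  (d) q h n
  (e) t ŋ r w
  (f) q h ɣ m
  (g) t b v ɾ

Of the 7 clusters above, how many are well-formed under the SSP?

7

(a) ʔ b ŋ l: profile 1-2-5-6 — obeys.
(b) t θ v ɾ: profile 1-3-4-7 — obeys.
(c) d θ n r: profile 2-3-5-7 — obeys.
(d) q h n: profile 1-3-5 — obeys.
(e) t ŋ r w: profile 1-5-7-8 — obeys.
(f) q h ɣ m: profile 1-3-4-5 — obeys.
(g) t b v ɾ: profile 1-2-4-7 — obeys.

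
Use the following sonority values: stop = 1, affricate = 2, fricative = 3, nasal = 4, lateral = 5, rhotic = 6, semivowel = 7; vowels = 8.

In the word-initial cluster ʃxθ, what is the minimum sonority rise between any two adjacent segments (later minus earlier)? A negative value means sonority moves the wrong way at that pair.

0

/ʃ/ is a fricative (sonority 3).
/x/ is a fricative (sonority 3).
/θ/ is a fricative (sonority 3).
/ʃ/→/x/: change +0.
/x/→/θ/: change +0.
Minimum = 0.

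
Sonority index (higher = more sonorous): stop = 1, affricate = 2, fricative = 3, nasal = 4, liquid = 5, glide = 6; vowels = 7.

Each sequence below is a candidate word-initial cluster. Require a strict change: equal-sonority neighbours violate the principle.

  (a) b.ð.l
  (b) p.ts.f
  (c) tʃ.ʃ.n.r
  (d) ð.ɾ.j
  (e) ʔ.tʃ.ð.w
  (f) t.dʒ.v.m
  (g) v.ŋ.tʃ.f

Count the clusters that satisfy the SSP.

6

(a) sonority 1-3-5: well-formed.
(b) sonority 1-2-3: well-formed.
(c) sonority 2-3-4-5: well-formed.
(d) sonority 3-5-6: well-formed.
(e) sonority 1-2-3-6: well-formed.
(f) sonority 1-2-3-4: well-formed.
(g) sonority 3-4-2-3: ill-formed.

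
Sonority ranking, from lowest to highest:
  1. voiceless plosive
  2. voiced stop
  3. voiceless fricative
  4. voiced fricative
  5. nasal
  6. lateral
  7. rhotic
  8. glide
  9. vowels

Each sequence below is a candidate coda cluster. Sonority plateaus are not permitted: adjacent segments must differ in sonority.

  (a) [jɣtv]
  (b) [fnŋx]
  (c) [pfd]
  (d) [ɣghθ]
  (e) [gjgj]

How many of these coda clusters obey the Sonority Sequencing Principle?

0

(a) sonority 8-4-1-4: ill-formed.
(b) sonority 3-5-5-3: ill-formed.
(c) sonority 1-3-2: ill-formed.
(d) sonority 4-2-3-3: ill-formed.
(e) sonority 2-8-2-8: ill-formed.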